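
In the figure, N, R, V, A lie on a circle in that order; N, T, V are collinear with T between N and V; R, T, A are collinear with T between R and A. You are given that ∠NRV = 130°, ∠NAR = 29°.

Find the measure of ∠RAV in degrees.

∠RAV = 21°

1. ∠NVR = 29°  [same arc NR]
2. ∠RNV = 21°  [△NRV]
3. ∠RAV = 21°  [same arc RV]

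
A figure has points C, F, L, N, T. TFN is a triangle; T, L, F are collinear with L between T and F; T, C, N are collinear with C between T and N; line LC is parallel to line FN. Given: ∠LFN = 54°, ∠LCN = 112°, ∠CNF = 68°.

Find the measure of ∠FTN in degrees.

∠FTN = 58°

1. ∠NFT = 54°  [L on ray FT]
2. ∠FNT = 68°  [C on ray NT]
3. ∠FTN = 58°  [△TFN]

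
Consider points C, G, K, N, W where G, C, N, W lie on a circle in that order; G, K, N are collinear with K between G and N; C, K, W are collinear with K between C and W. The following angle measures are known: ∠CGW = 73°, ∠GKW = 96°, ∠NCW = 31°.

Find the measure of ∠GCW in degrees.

1. ∠CNW = 107°  [cyclic GCNW, opposite ∠G+∠N]
2. ∠CKN = 96°  [vertical angles at K]
3. ∠CWN = 42°  [△CNW]
4. ∠CKG = 84°  [linear pair at K on GN]
5. ∠CGN = 42°  [same arc CN]
6. ∠GCW = 54°  [△GKC]

∠GCW = 54°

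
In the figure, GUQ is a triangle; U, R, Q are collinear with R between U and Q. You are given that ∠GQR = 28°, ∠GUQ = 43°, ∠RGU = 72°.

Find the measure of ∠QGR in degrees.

∠QGR = 37°

1. ∠GUR = 43°  [R on ray UQ]
2. ∠GRU = 65°  [△GUR]
3. ∠GRQ = 115°  [linear pair at R on UQ]
4. ∠QGR = 37°  [△GRQ]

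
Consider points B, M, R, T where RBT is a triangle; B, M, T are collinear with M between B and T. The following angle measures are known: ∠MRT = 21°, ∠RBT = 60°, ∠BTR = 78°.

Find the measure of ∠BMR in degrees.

1. ∠MTR = 78°  [M on ray TB]
2. ∠RMT = 81°  [△RMT]
3. ∠BMR = 99°  [linear pair at M on BT]

∠BMR = 99°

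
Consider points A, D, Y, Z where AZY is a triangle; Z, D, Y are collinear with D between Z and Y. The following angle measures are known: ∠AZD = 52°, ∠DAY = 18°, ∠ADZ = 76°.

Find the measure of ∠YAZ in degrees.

∠YAZ = 70°

1. ∠AZY = 52°  [D on ray ZY]
2. ∠ADY = 104°  [linear pair at D on ZY]
3. ∠AYD = 58°  [△ADY]
4. ∠AYZ = 58°  [D on ray YZ]
5. ∠YAZ = 70°  [△AZY]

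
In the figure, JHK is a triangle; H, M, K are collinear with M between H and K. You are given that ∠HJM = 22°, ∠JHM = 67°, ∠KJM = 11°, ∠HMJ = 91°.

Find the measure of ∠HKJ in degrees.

1. ∠JMK = 89°  [linear pair at M on HK]
2. ∠JKM = 80°  [△JMK]
3. ∠HKJ = 80°  [M on ray KH]

∠HKJ = 80°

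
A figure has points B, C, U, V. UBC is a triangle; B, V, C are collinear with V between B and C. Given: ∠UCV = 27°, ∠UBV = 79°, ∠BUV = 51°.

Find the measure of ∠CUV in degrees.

1. ∠BVU = 50°  [△UBV]
2. ∠CVU = 130°  [linear pair at V on BC]
3. ∠CUV = 23°  [△UVC]

∠CUV = 23°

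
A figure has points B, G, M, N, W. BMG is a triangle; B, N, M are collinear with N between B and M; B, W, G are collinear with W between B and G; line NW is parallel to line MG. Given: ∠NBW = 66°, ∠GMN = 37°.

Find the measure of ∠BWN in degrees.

∠BWN = 77°

1. ∠GBM = 66°  [N on BM, W on BG]
2. ∠BMG = 37°  [N on ray MB]
3. ∠BGM = 77°  [△BMG]
4. ∠BWN = 77°  [NW∥MG, corresponding at W]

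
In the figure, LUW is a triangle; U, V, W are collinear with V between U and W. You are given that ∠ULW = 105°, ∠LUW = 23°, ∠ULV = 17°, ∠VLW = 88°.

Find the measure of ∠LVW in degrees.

∠LVW = 40°

1. ∠LUV = 23°  [V on ray UW]
2. ∠LVU = 140°  [△LUV]
3. ∠LVW = 40°  [linear pair at V on UW]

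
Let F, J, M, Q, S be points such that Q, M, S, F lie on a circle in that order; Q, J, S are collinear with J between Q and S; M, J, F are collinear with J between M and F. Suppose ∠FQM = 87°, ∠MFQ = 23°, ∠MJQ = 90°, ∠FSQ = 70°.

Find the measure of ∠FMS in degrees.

∠FMS = 67°

1. ∠FSM = 93°  [cyclic QMSF, opposite ∠Q+∠S]
2. ∠FJS = 90°  [vertical angles at J]
3. ∠MFS = 20°  [△SJF]
4. ∠FMS = 67°  [△MSF]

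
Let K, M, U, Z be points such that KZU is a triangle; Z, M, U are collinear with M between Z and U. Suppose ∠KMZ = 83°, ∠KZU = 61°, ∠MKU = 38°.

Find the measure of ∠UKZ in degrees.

∠UKZ = 74°

1. ∠KMU = 97°  [linear pair at M on ZU]
2. ∠KUM = 45°  [△KMU]
3. ∠KUZ = 45°  [M on ray UZ]
4. ∠UKZ = 74°  [△KZU]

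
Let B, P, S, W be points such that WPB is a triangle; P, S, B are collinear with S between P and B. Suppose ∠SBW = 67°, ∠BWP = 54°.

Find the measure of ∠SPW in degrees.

1. ∠PBW = 67°  [S on ray BP]
2. ∠BPW = 59°  [△WPB]
3. ∠SPW = 59°  [S on ray PB]

∠SPW = 59°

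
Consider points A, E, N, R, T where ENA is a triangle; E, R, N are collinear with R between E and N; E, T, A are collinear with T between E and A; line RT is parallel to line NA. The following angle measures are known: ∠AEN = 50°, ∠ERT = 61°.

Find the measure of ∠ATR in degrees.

1. ∠RET = 50°  [R on EN, T on EA]
2. ∠ETR = 69°  [△ERT]
3. ∠ATR = 111°  [linear pair at T on EA]

∠ATR = 111°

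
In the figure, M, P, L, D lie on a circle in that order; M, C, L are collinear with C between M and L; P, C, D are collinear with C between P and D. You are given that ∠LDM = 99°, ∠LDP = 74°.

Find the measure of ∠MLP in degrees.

1. ∠LPM = 81°  [cyclic MPLD, opposite ∠P+∠D]
2. ∠LMP = 74°  [same arc PL]
3. ∠MLP = 25°  [△MPL]

∠MLP = 25°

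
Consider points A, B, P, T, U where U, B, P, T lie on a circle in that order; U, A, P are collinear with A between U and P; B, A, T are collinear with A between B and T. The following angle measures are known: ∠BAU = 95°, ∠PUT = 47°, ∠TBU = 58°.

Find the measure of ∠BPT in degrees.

1. ∠PAT = 95°  [vertical angles at A]
2. ∠PBT = 47°  [same arc PT]
3. ∠TPU = 58°  [same arc UT]
4. ∠BTP = 27°  [△PAT]
5. ∠BPT = 106°  [△BPT]

∠BPT = 106°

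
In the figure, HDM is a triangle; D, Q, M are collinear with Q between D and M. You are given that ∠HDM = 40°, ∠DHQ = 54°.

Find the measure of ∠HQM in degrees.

∠HQM = 94°

1. ∠HDQ = 40°  [Q on ray DM]
2. ∠DQH = 86°  [△HDQ]
3. ∠HQM = 94°  [linear pair at Q on DM]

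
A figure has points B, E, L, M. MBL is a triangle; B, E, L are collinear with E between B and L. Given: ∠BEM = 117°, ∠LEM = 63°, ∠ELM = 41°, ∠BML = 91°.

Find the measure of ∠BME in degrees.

1. ∠BLM = 41°  [E on ray LB]
2. ∠LBM = 48°  [△MBL]
3. ∠EBM = 48°  [E on ray BL]
4. ∠BME = 15°  [△MBE]

∠BME = 15°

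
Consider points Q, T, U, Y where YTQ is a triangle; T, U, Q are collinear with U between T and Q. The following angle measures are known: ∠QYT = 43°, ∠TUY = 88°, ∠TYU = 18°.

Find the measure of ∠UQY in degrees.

1. ∠UTY = 74°  [△YTU]
2. ∠QTY = 74°  [U on ray TQ]
3. ∠TQY = 63°  [△YTQ]
4. ∠UQY = 63°  [U on ray QT]

∠UQY = 63°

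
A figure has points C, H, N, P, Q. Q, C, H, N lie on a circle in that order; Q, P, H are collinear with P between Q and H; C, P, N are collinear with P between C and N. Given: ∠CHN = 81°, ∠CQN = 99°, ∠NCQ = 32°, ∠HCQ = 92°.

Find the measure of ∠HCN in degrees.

∠HCN = 60°

1. ∠NHQ = 32°  [same arc QN]
2. ∠HNQ = 88°  [cyclic QCHN, opposite ∠C+∠N]
3. ∠HQN = 60°  [△QHN]
4. ∠HCN = 60°  [same arc HN]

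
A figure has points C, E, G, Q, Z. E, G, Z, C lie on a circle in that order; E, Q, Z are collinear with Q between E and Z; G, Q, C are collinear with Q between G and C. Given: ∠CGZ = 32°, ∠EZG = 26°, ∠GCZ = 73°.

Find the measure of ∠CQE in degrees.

1. ∠CEZ = 32°  [same arc ZC]
2. ∠ECG = 26°  [same arc EG]
3. ∠CQE = 122°  [△EQC]

∠CQE = 122°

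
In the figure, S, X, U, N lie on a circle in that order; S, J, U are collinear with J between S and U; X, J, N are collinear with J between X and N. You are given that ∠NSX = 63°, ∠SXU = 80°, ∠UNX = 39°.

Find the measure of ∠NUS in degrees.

1. ∠NUX = 117°  [cyclic SXUN, opposite ∠S+∠U]
2. ∠SNU = 100°  [cyclic SXUN, opposite ∠X+∠N]
3. ∠NXU = 24°  [△XUN]
4. ∠NSU = 24°  [same arc UN]
5. ∠NUS = 56°  [△SUN]

∠NUS = 56°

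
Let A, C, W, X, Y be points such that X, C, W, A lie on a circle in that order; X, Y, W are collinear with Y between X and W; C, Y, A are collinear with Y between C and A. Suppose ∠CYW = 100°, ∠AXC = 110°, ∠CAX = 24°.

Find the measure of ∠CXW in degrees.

1. ∠CYX = 80°  [linear pair at Y on XW]
2. ∠ACX = 46°  [△XCA]
3. ∠CXW = 54°  [△XYC]

∠CXW = 54°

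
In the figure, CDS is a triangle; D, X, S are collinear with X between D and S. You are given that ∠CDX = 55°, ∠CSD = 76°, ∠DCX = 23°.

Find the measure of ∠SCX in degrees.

∠SCX = 26°

1. ∠CXD = 102°  [△CDX]
2. ∠CSX = 76°  [X on ray SD]
3. ∠CXS = 78°  [linear pair at X on DS]
4. ∠SCX = 26°  [△CXS]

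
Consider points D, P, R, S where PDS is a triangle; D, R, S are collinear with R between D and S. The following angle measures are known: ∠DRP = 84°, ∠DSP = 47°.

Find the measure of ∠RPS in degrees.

1. ∠PRS = 96°  [linear pair at R on DS]
2. ∠PSR = 47°  [R on ray SD]
3. ∠RPS = 37°  [△PRS]

∠RPS = 37°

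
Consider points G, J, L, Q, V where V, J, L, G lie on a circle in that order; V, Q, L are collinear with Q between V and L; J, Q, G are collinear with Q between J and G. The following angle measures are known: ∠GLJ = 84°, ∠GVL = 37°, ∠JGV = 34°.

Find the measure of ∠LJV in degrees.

∠LJV = 87°

1. ∠GJL = 37°  [same arc LG]
2. ∠JLV = 34°  [same arc VJ]
3. ∠JGL = 59°  [△JLG]
4. ∠JVL = 59°  [same arc JL]
5. ∠LJV = 87°  [△VJL]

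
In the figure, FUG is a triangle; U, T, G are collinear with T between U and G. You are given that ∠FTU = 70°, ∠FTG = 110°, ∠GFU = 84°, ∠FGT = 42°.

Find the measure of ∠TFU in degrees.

∠TFU = 56°

1. ∠FGU = 42°  [T on ray GU]
2. ∠FUG = 54°  [△FUG]
3. ∠FUT = 54°  [T on ray UG]
4. ∠TFU = 56°  [△FUT]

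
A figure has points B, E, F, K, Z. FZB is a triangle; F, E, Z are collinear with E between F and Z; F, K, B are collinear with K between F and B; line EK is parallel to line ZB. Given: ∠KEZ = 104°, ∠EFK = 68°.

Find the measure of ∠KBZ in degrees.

1. ∠FEK = 76°  [linear pair at E on FZ]
2. ∠EKF = 36°  [△FEK]
3. ∠BKE = 144°  [linear pair at K on FB]
4. ∠KBZ = 36°  [EK∥ZB, co-interior at B–K]

∠KBZ = 36°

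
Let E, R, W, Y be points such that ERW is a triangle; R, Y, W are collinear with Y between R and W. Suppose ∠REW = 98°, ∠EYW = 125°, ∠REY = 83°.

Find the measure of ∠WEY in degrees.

∠WEY = 15°

1. ∠EYR = 55°  [linear pair at Y on RW]
2. ∠ERY = 42°  [△ERY]
3. ∠ERW = 42°  [Y on ray RW]
4. ∠EWR = 40°  [△ERW]
5. ∠EWY = 40°  [Y on ray WR]
6. ∠WEY = 15°  [△EYW]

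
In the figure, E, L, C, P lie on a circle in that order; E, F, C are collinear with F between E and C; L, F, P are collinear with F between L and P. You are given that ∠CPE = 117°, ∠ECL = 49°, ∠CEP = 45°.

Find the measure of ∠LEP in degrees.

∠LEP = 113°

1. ∠ECP = 18°  [△ECP]
2. ∠EPL = 49°  [same arc EL]
3. ∠ELP = 18°  [same arc EP]
4. ∠LEP = 113°  [△ELP]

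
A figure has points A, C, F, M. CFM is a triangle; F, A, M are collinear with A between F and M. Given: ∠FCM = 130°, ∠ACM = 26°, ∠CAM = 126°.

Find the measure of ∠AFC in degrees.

1. ∠AMC = 28°  [△CAM]
2. ∠CMF = 28°  [A on ray MF]
3. ∠CFM = 22°  [△CFM]
4. ∠AFC = 22°  [A on ray FM]

∠AFC = 22°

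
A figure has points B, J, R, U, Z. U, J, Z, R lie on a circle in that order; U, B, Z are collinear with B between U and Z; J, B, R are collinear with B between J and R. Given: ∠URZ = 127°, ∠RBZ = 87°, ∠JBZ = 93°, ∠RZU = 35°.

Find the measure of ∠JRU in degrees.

∠JRU = 69°

1. ∠RUZ = 18°  [△UZR]
2. ∠RBU = 93°  [linear pair at B on UZ]
3. ∠JRU = 69°  [△UBR]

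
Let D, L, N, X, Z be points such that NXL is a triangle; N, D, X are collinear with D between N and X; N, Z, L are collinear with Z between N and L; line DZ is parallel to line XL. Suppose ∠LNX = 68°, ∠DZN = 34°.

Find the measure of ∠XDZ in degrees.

∠XDZ = 102°

1. ∠DNZ = 68°  [D on NX, Z on NL]
2. ∠NDZ = 78°  [△NDZ]
3. ∠XDZ = 102°  [linear pair at D on NX]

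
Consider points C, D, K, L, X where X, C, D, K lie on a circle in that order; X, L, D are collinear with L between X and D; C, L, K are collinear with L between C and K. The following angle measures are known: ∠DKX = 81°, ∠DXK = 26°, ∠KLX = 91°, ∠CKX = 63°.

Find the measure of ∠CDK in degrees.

1. ∠KDX = 73°  [△XDK]
2. ∠DCK = 26°  [same arc DK]
3. ∠DLK = 89°  [linear pair at L on XD]
4. ∠CKD = 18°  [△DLK]
5. ∠CDK = 136°  [△CDK]

∠CDK = 136°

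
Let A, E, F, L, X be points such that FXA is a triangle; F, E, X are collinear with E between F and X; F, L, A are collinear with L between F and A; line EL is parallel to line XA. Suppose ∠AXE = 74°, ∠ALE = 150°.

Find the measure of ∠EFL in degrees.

1. ∠AXF = 74°  [E on ray XF]
2. ∠ELF = 30°  [linear pair at L on FA]
3. ∠FEL = 74°  [EL∥XA, corresponding at E]
4. ∠EFL = 76°  [△FEL]

∠EFL = 76°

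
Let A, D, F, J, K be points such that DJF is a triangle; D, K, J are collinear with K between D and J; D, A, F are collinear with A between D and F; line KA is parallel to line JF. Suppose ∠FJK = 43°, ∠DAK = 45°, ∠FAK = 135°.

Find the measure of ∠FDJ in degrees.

∠FDJ = 92°

1. ∠DJF = 43°  [K on ray JD]
2. ∠DFJ = 45°  [KA∥JF, corresponding at A]
3. ∠FDJ = 92°  [△DJF]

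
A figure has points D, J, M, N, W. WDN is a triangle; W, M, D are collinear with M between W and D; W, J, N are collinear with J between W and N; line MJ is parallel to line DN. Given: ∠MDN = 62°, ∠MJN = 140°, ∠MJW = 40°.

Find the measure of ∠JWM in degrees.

1. ∠NDW = 62°  [M on ray DW]
2. ∠DNW = 40°  [MJ∥DN, corresponding at J]
3. ∠DWN = 78°  [△WDN]
4. ∠JWM = 78°  [M on WD, J on WN]

∠JWM = 78°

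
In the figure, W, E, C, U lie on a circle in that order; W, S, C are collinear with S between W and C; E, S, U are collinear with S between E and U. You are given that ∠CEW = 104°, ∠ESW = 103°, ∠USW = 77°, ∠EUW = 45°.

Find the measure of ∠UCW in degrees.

∠UCW = 46°

1. ∠CUW = 76°  [cyclic WECU, opposite ∠E+∠U]
2. ∠CWU = 58°  [△WSU]
3. ∠UCW = 46°  [△WCU]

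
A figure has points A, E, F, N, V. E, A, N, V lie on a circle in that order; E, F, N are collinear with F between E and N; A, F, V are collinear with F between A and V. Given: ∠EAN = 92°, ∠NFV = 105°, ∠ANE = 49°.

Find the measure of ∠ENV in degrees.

1. ∠AEN = 39°  [△EAN]
2. ∠AVN = 39°  [same arc AN]
3. ∠ENV = 36°  [△NFV]

∠ENV = 36°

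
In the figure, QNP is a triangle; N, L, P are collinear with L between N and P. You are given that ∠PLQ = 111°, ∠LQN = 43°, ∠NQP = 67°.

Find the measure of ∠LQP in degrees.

∠LQP = 24°

1. ∠NLQ = 69°  [linear pair at L on NP]
2. ∠LNQ = 68°  [△QNL]
3. ∠PNQ = 68°  [L on ray NP]
4. ∠NPQ = 45°  [△QNP]
5. ∠LPQ = 45°  [L on ray PN]
6. ∠LQP = 24°  [△QLP]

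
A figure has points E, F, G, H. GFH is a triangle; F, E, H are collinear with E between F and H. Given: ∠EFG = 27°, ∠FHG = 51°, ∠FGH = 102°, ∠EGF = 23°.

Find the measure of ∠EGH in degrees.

1. ∠FEG = 130°  [△GFE]
2. ∠EHG = 51°  [E on ray HF]
3. ∠GEH = 50°  [linear pair at E on FH]
4. ∠EGH = 79°  [△GEH]

∠EGH = 79°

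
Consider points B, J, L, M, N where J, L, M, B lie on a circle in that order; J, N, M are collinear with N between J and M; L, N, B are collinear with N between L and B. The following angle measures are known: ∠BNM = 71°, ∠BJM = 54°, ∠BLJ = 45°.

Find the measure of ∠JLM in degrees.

1. ∠JNL = 71°  [vertical angles at N]
2. ∠BLM = 54°  [same arc MB]
3. ∠LJM = 64°  [△JNL]
4. ∠LNM = 109°  [linear pair at N on JM]
5. ∠JML = 17°  [△LNM]
6. ∠JLM = 99°  [△JLM]

∠JLM = 99°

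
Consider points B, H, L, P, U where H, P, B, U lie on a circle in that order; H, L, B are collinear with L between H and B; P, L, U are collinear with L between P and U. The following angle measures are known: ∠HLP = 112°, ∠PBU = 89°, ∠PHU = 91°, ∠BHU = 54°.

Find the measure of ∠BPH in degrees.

1. ∠BLP = 68°  [linear pair at L on HB]
2. ∠BPU = 54°  [same arc BU]
3. ∠HBP = 58°  [△PLB]
4. ∠BUP = 37°  [△PBU]
5. ∠BHP = 37°  [same arc PB]
6. ∠BPH = 85°  [△HPB]

∠BPH = 85°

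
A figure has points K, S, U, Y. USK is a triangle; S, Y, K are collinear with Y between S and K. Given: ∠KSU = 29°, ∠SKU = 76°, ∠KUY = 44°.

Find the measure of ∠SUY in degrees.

1. ∠USY = 29°  [Y on ray SK]
2. ∠UKY = 76°  [Y on ray KS]
3. ∠KYU = 60°  [△UYK]
4. ∠SYU = 120°  [linear pair at Y on SK]
5. ∠SUY = 31°  [△USY]

∠SUY = 31°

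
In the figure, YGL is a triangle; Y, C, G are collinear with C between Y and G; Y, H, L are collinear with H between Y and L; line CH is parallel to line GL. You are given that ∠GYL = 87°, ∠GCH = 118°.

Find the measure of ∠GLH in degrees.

1. ∠CYH = 87°  [C on YG, H on YL]
2. ∠HCY = 62°  [linear pair at C on YG]
3. ∠CHY = 31°  [△YCH]
4. ∠CHL = 149°  [linear pair at H on YL]
5. ∠GLH = 31°  [CH∥GL, co-interior at L–H]

∠GLH = 31°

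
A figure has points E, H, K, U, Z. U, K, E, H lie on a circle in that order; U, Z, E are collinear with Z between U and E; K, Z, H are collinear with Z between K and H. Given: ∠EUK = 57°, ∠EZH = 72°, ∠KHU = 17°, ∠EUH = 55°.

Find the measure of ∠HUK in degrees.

1. ∠EHK = 57°  [same arc KE]
2. ∠EKH = 55°  [same arc EH]
3. ∠HEK = 68°  [△KEH]
4. ∠HUK = 112°  [cyclic UKEH, opposite ∠U+∠E]

∠HUK = 112°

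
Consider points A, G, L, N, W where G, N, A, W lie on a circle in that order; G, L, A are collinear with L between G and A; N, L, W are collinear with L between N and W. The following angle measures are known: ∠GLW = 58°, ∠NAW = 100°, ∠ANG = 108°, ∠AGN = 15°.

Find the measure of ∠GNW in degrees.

1. ∠ALN = 58°  [vertical angles at L]
2. ∠GLN = 122°  [linear pair at L on GA]
3. ∠GNW = 43°  [△GLN]

∠GNW = 43°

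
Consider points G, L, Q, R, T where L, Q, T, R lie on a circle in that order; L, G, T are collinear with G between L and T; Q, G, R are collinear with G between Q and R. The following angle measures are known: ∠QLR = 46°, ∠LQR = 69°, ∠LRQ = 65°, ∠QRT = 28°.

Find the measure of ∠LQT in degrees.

∠LQT = 87°

1. ∠LTQ = 65°  [same arc LQ]
2. ∠QLT = 28°  [same arc QT]
3. ∠LQT = 87°  [△LQT]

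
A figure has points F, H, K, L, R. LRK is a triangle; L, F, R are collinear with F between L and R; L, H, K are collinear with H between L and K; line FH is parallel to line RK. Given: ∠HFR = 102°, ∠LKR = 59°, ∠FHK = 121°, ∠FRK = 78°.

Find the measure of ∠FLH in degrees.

1. ∠HFL = 78°  [linear pair at F on LR]
2. ∠FHL = 59°  [FH∥RK, corresponding at H]
3. ∠FLH = 43°  [△LFH]

∠FLH = 43°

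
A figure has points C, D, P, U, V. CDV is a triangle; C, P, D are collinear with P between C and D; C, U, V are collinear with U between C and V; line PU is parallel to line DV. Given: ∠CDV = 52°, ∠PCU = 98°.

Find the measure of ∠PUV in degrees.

∠PUV = 150°

1. ∠CPU = 52°  [PU∥DV, corresponding at P]
2. ∠CUP = 30°  [△CPU]
3. ∠PUV = 150°  [linear pair at U on CV]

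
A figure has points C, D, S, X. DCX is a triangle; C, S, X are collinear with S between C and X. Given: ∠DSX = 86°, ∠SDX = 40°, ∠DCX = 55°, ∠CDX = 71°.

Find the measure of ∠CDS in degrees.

1. ∠CSD = 94°  [linear pair at S on CX]
2. ∠DCS = 55°  [S on ray CX]
3. ∠CDS = 31°  [△DCS]

∠CDS = 31°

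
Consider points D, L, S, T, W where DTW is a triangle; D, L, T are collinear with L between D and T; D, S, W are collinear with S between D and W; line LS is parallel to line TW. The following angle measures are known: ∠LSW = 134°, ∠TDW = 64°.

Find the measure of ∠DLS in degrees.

∠DLS = 70°

1. ∠DSL = 46°  [linear pair at S on DW]
2. ∠LDS = 64°  [L on DT, S on DW]
3. ∠DLS = 70°  [△DLS]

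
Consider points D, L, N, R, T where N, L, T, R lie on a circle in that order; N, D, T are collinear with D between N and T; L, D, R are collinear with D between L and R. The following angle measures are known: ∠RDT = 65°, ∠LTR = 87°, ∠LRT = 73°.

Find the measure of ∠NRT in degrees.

∠NRT = 118°

1. ∠NTR = 42°  [△TDR]
2. ∠RLT = 20°  [△LTR]
3. ∠RNT = 20°  [same arc TR]
4. ∠NRT = 118°  [△NTR]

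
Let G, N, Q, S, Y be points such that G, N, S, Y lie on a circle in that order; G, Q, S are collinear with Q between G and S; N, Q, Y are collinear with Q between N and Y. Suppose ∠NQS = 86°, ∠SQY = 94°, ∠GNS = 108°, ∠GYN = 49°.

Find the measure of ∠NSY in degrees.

∠NSY = 112°

1. ∠GQY = 86°  [vertical angles at Q]
2. ∠GYS = 72°  [cyclic GNSY, opposite ∠N+∠Y]
3. ∠GSN = 49°  [same arc GN]
4. ∠SGY = 45°  [△GQY]
5. ∠GSY = 63°  [△GSY]
6. ∠SNY = 45°  [△NQS]
7. ∠NYS = 23°  [△SQY]
8. ∠NSY = 112°  [△NSY]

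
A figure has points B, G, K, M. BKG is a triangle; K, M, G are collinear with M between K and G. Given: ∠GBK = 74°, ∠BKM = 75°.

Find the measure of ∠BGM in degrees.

∠BGM = 31°

1. ∠BKG = 75°  [M on ray KG]
2. ∠BGK = 31°  [△BKG]
3. ∠BGM = 31°  [M on ray GK]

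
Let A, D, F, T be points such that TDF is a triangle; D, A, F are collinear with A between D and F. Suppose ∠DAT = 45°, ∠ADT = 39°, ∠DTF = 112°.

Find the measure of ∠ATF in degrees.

1. ∠FAT = 135°  [linear pair at A on DF]
2. ∠FDT = 39°  [A on ray DF]
3. ∠DFT = 29°  [△TDF]
4. ∠AFT = 29°  [A on ray FD]
5. ∠ATF = 16°  [△TAF]

∠ATF = 16°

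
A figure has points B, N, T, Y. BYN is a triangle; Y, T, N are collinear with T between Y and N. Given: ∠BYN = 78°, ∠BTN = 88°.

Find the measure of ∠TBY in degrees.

1. ∠BYT = 78°  [T on ray YN]
2. ∠BTY = 92°  [linear pair at T on YN]
3. ∠TBY = 10°  [△BYT]

∠TBY = 10°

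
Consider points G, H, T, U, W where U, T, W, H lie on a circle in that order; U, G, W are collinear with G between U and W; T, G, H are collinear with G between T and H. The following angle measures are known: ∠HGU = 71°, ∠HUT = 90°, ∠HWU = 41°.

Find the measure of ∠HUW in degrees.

∠HUW = 60°

1. ∠HGW = 109°  [linear pair at G on UW]
2. ∠HWT = 90°  [cyclic UTWH, opposite ∠U+∠W]
3. ∠THW = 30°  [△WGH]
4. ∠HTW = 60°  [△TWH]
5. ∠HUW = 60°  [same arc WH]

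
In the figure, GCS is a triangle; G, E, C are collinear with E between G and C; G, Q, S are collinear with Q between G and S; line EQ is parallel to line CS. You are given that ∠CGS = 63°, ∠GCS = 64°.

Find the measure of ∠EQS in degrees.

∠EQS = 127°

1. ∠CSG = 53°  [△GCS]
2. ∠EQG = 53°  [EQ∥CS, corresponding at Q]
3. ∠EQS = 127°  [linear pair at Q on GS]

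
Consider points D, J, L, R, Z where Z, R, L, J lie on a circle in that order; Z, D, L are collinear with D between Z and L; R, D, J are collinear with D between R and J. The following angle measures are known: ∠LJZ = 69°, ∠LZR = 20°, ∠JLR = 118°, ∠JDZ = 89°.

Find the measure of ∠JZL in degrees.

1. ∠LJR = 20°  [same arc RL]
2. ∠JRL = 42°  [△RLJ]
3. ∠JZL = 42°  [same arc LJ]

∠JZL = 42°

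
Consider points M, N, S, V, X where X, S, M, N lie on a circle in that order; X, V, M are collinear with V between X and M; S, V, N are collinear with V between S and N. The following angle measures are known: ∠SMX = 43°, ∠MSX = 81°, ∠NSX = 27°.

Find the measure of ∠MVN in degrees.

∠MVN = 97°

1. ∠MXS = 56°  [△XSM]
2. ∠NMX = 27°  [same arc XN]
3. ∠MNS = 56°  [same arc SM]
4. ∠MVN = 97°  [△MVN]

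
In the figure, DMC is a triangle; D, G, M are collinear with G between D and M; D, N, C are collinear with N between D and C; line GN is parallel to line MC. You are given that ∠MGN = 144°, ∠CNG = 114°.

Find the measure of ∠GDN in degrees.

∠GDN = 78°

1. ∠DGN = 36°  [linear pair at G on DM]
2. ∠DNG = 66°  [linear pair at N on DC]
3. ∠GDN = 78°  [△DGN]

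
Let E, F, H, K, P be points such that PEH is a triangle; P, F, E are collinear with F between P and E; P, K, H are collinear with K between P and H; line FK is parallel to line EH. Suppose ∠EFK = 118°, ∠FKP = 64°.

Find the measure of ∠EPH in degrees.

∠EPH = 54°

1. ∠KFP = 62°  [linear pair at F on PE]
2. ∠FPK = 54°  [△PFK]
3. ∠EPH = 54°  [F on PE, K on PH]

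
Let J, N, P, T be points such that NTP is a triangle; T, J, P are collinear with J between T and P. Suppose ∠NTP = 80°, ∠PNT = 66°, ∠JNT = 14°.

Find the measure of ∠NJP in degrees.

∠NJP = 94°

1. ∠JTN = 80°  [J on ray TP]
2. ∠NJT = 86°  [△NTJ]
3. ∠NJP = 94°  [linear pair at J on TP]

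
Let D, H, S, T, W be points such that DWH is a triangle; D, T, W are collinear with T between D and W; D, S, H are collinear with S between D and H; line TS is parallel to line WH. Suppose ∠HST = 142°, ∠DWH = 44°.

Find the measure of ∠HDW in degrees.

∠HDW = 98°

1. ∠DST = 38°  [linear pair at S on DH]
2. ∠DTS = 44°  [TS∥WH, corresponding at T]
3. ∠SDT = 98°  [△DTS]
4. ∠HDW = 98°  [T on DW, S on DH]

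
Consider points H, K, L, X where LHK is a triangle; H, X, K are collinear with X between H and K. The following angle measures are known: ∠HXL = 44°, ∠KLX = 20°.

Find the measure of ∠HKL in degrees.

∠HKL = 24°

1. ∠KXL = 136°  [linear pair at X on HK]
2. ∠LKX = 24°  [△LXK]
3. ∠HKL = 24°  [X on ray KH]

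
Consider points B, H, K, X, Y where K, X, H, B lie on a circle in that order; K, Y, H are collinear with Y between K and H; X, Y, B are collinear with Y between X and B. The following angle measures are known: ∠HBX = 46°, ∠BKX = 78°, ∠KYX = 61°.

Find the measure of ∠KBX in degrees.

1. ∠HKX = 46°  [same arc XH]
2. ∠BXK = 73°  [△KYX]
3. ∠KBX = 29°  [△KXB]

∠KBX = 29°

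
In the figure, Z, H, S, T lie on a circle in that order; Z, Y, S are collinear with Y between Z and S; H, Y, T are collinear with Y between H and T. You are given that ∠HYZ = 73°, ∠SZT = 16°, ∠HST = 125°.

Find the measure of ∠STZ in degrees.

∠STZ = 96°

1. ∠SYT = 73°  [vertical angles at Y]
2. ∠SHT = 16°  [same arc ST]
3. ∠HTS = 39°  [△HST]
4. ∠TSZ = 68°  [△SYT]
5. ∠STZ = 96°  [△ZST]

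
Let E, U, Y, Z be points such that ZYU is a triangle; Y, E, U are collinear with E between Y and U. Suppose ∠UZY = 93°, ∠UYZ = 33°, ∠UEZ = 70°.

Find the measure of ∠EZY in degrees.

∠EZY = 37°

1. ∠EYZ = 33°  [E on ray YU]
2. ∠YEZ = 110°  [linear pair at E on YU]
3. ∠EZY = 37°  [△ZYE]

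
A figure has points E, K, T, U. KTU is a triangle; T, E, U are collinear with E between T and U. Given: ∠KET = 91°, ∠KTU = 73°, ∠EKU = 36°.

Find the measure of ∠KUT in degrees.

∠KUT = 55°

1. ∠KEU = 89°  [linear pair at E on TU]
2. ∠EUK = 55°  [△KEU]
3. ∠KUT = 55°  [E on ray UT]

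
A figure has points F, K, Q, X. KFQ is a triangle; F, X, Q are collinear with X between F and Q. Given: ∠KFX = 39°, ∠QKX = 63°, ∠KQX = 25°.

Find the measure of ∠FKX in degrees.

∠FKX = 53°

1. ∠KXQ = 92°  [△KXQ]
2. ∠FXK = 88°  [linear pair at X on FQ]
3. ∠FKX = 53°  [△KFX]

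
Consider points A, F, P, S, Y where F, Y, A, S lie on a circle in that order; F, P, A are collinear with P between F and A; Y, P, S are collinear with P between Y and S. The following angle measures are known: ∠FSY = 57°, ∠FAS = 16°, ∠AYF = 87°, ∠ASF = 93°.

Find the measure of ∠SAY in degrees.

1. ∠FYS = 16°  [same arc FS]
2. ∠SFY = 107°  [△FYS]
3. ∠SAY = 73°  [cyclic FYAS, opposite ∠F+∠A]

∠SAY = 73°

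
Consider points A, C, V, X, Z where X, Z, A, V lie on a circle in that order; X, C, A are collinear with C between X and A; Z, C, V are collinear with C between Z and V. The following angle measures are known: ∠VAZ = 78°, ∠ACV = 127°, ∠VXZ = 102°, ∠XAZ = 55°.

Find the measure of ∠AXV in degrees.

1. ∠VCX = 53°  [linear pair at C on XA]
2. ∠XVZ = 55°  [same arc XZ]
3. ∠AXV = 72°  [△XCV]

∠AXV = 72°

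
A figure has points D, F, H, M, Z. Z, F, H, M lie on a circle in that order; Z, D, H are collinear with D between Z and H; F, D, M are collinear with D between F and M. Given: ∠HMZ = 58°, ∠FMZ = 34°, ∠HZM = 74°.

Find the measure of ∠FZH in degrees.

∠FZH = 24°

1. ∠HFZ = 122°  [cyclic ZFHM, opposite ∠F+∠M]
2. ∠FHZ = 34°  [same arc ZF]
3. ∠FZH = 24°  [△ZFH]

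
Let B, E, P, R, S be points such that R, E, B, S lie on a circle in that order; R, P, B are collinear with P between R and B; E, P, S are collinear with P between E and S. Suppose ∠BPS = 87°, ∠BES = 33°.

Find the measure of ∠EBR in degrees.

1. ∠EPR = 87°  [vertical angles at P]
2. ∠BPE = 93°  [linear pair at P on RB]
3. ∠EBR = 54°  [△EPB]

∠EBR = 54°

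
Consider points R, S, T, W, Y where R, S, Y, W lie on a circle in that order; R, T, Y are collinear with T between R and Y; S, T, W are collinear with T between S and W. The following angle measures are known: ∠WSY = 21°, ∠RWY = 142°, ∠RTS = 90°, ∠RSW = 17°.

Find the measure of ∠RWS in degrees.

1. ∠RSY = 38°  [cyclic RSYW, opposite ∠S+∠W]
2. ∠SRY = 73°  [△RTS]
3. ∠RYS = 69°  [△RSY]
4. ∠RWS = 69°  [same arc RS]

∠RWS = 69°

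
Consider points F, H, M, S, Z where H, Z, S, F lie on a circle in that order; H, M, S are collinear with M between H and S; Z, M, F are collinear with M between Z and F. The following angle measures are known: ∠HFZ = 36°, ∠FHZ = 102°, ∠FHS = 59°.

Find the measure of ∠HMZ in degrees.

1. ∠HSZ = 36°  [same arc HZ]
2. ∠FZS = 59°  [same arc SF]
3. ∠SMZ = 85°  [△ZMS]
4. ∠HMZ = 95°  [linear pair at M on HS]

∠HMZ = 95°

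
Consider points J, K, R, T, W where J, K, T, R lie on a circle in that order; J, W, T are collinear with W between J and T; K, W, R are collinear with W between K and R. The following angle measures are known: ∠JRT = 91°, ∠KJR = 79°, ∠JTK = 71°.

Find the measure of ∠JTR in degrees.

1. ∠JRK = 71°  [same arc JK]
2. ∠JKR = 30°  [△JKR]
3. ∠JTR = 30°  [same arc JR]

∠JTR = 30°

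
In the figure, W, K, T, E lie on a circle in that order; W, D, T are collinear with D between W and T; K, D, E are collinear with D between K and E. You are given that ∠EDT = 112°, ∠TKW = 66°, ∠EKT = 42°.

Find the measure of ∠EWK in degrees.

∠EWK = 86°

1. ∠EDW = 68°  [linear pair at D on WT]
2. ∠TEW = 114°  [cyclic WKTE, opposite ∠K+∠E]
3. ∠EWT = 42°  [same arc TE]
4. ∠KEW = 70°  [△WDE]
5. ∠ETW = 24°  [△WTE]
6. ∠EKW = 24°  [same arc WE]
7. ∠EWK = 86°  [△WKE]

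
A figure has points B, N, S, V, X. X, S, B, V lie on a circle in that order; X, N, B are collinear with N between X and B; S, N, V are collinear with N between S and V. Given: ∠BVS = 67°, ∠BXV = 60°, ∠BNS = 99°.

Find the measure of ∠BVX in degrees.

∠BVX = 88°

1. ∠BXS = 67°  [same arc SB]
2. ∠BSV = 60°  [same arc BV]
3. ∠SBX = 21°  [△SNB]
4. ∠BSX = 92°  [△XSB]
5. ∠BVX = 88°  [cyclic XSBV, opposite ∠S+∠V]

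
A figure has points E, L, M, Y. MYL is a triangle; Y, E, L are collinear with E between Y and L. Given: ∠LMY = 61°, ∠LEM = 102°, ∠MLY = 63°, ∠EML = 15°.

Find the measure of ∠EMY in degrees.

∠EMY = 46°

1. ∠LYM = 56°  [△MYL]
2. ∠MEY = 78°  [linear pair at E on YL]
3. ∠EYM = 56°  [E on ray YL]
4. ∠EMY = 46°  [△MYE]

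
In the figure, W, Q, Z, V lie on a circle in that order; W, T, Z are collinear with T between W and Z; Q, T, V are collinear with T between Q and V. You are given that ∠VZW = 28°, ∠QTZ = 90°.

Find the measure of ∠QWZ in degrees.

1. ∠VQW = 28°  [same arc WV]
2. ∠QTW = 90°  [linear pair at T on WZ]
3. ∠QWZ = 62°  [△WTQ]

∠QWZ = 62°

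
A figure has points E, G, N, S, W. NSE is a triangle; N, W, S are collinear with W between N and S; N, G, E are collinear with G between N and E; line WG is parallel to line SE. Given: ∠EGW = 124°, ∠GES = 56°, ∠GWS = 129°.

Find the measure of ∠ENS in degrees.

∠ENS = 73°

1. ∠NGW = 56°  [linear pair at G on NE]
2. ∠GWN = 51°  [linear pair at W on NS]
3. ∠GNW = 73°  [△NWG]
4. ∠ENS = 73°  [W on NS, G on NE]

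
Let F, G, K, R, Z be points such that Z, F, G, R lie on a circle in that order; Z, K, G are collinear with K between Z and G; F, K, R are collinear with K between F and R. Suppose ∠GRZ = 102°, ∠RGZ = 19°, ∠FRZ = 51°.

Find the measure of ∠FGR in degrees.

1. ∠RFZ = 19°  [same arc ZR]
2. ∠FZR = 110°  [△ZFR]
3. ∠FGR = 70°  [cyclic ZFGR, opposite ∠Z+∠G]

∠FGR = 70°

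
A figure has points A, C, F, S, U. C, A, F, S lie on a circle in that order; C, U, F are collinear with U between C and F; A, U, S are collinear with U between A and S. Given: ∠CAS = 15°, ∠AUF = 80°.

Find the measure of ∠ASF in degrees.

∠ASF = 65°

1. ∠CFS = 15°  [same arc CS]
2. ∠CUS = 80°  [vertical angles at U]
3. ∠FUS = 100°  [linear pair at U on CF]
4. ∠ASF = 65°  [△FUS]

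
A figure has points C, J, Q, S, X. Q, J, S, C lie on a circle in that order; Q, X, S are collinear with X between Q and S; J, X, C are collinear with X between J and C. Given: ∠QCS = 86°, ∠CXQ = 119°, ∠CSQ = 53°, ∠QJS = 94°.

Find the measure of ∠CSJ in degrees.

1. ∠CQS = 41°  [△QSC]
2. ∠CXS = 61°  [linear pair at X on QS]
3. ∠JCS = 66°  [△SXC]
4. ∠CJS = 41°  [same arc SC]
5. ∠CSJ = 73°  [△JSC]

∠CSJ = 73°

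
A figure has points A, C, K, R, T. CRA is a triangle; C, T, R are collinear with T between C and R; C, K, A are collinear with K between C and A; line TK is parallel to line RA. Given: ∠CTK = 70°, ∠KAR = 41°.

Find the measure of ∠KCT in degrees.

1. ∠ARC = 70°  [TK∥RA, corresponding at T]
2. ∠CAR = 41°  [K on ray AC]
3. ∠ACR = 69°  [△CRA]
4. ∠KCT = 69°  [T on CR, K on CA]

∠KCT = 69°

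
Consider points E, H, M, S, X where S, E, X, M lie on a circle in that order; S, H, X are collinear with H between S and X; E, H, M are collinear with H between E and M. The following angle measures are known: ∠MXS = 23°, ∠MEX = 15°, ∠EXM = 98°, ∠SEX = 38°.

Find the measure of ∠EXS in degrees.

∠EXS = 75°

1. ∠MES = 23°  [same arc SM]
2. ∠ESM = 82°  [cyclic SEXM, opposite ∠S+∠X]
3. ∠EMS = 75°  [△SEM]
4. ∠EXS = 75°  [same arc SE]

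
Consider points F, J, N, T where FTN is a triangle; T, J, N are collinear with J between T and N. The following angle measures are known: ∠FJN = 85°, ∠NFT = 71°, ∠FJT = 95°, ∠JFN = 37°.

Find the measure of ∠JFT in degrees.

∠JFT = 34°

1. ∠FNJ = 58°  [△FJN]
2. ∠FNT = 58°  [J on ray NT]
3. ∠FTN = 51°  [△FTN]
4. ∠FTJ = 51°  [J on ray TN]
5. ∠JFT = 34°  [△FTJ]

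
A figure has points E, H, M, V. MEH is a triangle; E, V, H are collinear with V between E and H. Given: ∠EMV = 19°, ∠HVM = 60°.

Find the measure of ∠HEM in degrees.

∠HEM = 41°

1. ∠EVM = 120°  [linear pair at V on EH]
2. ∠MEV = 41°  [△MEV]
3. ∠HEM = 41°  [V on ray EH]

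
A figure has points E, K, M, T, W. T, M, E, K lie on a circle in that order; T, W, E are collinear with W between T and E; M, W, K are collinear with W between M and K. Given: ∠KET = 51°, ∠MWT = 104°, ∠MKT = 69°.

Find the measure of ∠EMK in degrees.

∠EMK = 35°

1. ∠EWM = 76°  [linear pair at W on TE]
2. ∠MET = 69°  [same arc TM]
3. ∠EMK = 35°  [△MWE]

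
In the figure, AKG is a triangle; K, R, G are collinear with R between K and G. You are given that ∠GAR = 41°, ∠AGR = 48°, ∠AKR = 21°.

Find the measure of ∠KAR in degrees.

1. ∠ARG = 91°  [△ARG]
2. ∠ARK = 89°  [linear pair at R on KG]
3. ∠KAR = 70°  [△AKR]

∠KAR = 70°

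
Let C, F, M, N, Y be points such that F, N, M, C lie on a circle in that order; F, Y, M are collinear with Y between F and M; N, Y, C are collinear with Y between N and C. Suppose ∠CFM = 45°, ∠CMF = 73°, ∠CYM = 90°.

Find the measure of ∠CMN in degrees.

1. ∠CNM = 45°  [same arc MC]
2. ∠MCN = 17°  [△MYC]
3. ∠CMN = 118°  [△NMC]

∠CMN = 118°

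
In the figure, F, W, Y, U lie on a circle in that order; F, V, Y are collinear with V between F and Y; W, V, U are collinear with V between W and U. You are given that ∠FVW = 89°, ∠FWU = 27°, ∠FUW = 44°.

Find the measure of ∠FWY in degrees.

1. ∠WFY = 64°  [△FVW]
2. ∠FYW = 44°  [same arc FW]
3. ∠FWY = 72°  [△FWY]

∠FWY = 72°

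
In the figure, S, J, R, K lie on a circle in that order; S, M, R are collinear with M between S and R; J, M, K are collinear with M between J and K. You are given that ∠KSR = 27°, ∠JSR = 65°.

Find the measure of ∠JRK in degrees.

1. ∠KJR = 27°  [same arc RK]
2. ∠JKR = 65°  [same arc JR]
3. ∠JRK = 88°  [△JRK]

∠JRK = 88°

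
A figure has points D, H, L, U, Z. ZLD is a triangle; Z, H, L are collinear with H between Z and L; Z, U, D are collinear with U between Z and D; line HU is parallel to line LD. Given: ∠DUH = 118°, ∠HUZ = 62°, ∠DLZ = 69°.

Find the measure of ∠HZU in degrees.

1. ∠LDZ = 62°  [HU∥LD, corresponding at U]
2. ∠DZL = 49°  [△ZLD]
3. ∠HZU = 49°  [H on ZL, U on ZD]

∠HZU = 49°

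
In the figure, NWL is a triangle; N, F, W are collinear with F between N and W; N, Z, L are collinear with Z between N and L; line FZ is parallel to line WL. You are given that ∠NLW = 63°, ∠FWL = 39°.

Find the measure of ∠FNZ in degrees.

1. ∠LWN = 39°  [F on ray WN]
2. ∠LNW = 78°  [△NWL]
3. ∠FNZ = 78°  [F on NW, Z on NL]

∠FNZ = 78°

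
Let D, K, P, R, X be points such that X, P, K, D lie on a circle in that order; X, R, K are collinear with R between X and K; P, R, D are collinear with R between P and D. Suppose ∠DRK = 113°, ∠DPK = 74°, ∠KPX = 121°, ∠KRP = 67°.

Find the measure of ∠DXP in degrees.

∠DXP = 94°

1. ∠PRX = 113°  [vertical angles at R]
2. ∠DRX = 67°  [linear pair at R on XK]
3. ∠DXK = 74°  [same arc KD]
4. ∠PKX = 39°  [△PRK]
5. ∠KXP = 20°  [△XPK]
6. ∠DPX = 47°  [△XRP]
7. ∠PDX = 39°  [△XRD]
8. ∠DXP = 94°  [△XPD]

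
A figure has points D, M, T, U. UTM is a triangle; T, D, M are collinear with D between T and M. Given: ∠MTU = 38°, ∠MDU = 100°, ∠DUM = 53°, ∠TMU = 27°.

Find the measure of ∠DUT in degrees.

1. ∠DTU = 38°  [D on ray TM]
2. ∠TDU = 80°  [linear pair at D on TM]
3. ∠DUT = 62°  [△UTD]

∠DUT = 62°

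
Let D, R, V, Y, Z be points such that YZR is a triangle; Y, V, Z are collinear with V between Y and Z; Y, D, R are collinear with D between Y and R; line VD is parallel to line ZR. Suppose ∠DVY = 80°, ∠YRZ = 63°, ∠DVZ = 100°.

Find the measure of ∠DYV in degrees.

∠DYV = 37°

1. ∠RZY = 80°  [VD∥ZR, corresponding at V]
2. ∠RYZ = 37°  [△YZR]
3. ∠DYV = 37°  [V on YZ, D on YR]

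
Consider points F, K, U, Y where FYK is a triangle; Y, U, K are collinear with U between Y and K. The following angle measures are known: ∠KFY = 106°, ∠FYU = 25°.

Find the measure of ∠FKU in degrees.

1. ∠FYK = 25°  [U on ray YK]
2. ∠FKY = 49°  [△FYK]
3. ∠FKU = 49°  [U on ray KY]

∠FKU = 49°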